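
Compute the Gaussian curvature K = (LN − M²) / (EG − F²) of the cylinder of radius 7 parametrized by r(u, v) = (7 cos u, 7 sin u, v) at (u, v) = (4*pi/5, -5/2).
K = 0

Coefficients of the first fundamental form: E = 49, F = 0, G = 1.
Coefficients of the second fundamental form: L = -7, M = 0, N = 0.
Assemble K = (LN − M²)/(EG − F²) = 0. At (u, v) = (4*pi/5, -5/2): K = 0.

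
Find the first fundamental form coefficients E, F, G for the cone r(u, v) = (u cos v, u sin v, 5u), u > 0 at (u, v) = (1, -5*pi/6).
E = 26;  F = 0;  G = 1

Partials: r_u = (cos(v), sin(v), 5), r_v = (-u*sin(v), u*cos(v), 0). As functions of (u, v):
  E = r_u · r_u = 26,
  F = r_u · r_v = 0,
  G = r_v · r_v = u^2.
Evaluating at (u, v) = (1, -5*pi/6): E = 26, F = 0, G = 1.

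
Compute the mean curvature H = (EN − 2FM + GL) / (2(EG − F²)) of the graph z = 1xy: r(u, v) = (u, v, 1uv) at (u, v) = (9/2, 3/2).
H = -27*sqrt(94)/4418

With E = v^2 + 1, F = u*v, G = u^2 + 1, L = 0, M = 1/sqrt(u^2 + v^2 + 1), N = 0, assemble
  H = (EN − 2FM + GL) / (2(EG − F²)) = -u*v/(u^2 + v^2 + 1)^(3/2).
At (u, v) = (9/2, 3/2): H = -27*sqrt(94)/4418.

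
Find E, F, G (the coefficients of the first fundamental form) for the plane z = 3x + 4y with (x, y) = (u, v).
E = 10;  F = 12;  G = 17

Compute partials: r_u = (1, 0, 3), r_v = (0, 1, 4). Then
  E = r_u · r_u = 10,
  F = r_u · r_v = 12,
  G = r_v · r_v = 17.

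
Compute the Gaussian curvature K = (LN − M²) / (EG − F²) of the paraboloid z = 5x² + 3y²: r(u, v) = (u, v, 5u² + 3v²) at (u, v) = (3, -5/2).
K = 15/316969

Coefficients of the first fundamental form: E = 100*u^2 + 1, F = 60*u*v, G = 36*v^2 + 1.
Coefficients of the second fundamental form: L = 10/sqrt(100*u^2 + 36*v^2 + 1), M = 0, N = 6/sqrt(100*u^2 + 36*v^2 + 1).
Assemble K = (LN − M²)/(EG − F²) = 60/(10000*u^4 + 7200*u^2*v^2 + 200*u^2 + 1296*v^4 + 72*v^2 + 1). At (u, v) = (3, -5/2): K = 15/316969.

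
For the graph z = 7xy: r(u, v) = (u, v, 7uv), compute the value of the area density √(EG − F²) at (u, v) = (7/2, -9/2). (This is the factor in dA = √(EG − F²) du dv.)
√(EG − F²)|_{(7/2, -9/2)} = sqrt(6374)/2

E = 49*v^2 + 1, F = 49*u*v, G = 49*u^2 + 1, so EG − F² = 49*u^2 + 49*v^2 + 1. Taking the positive square root: √(EG − F²) = sqrt(49*u^2 + 49*v^2 + 1). At (u, v) = (7/2, -9/2): sqrt(6374)/2.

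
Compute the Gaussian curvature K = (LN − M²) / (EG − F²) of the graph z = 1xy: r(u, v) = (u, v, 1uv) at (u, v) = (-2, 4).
K = -1/441

Coefficients of the first fundamental form: E = v^2 + 1, F = u*v, G = u^2 + 1.
Coefficients of the second fundamental form: L = 0, M = 1/sqrt(u^2 + v^2 + 1), N = 0.
Assemble K = (LN − M²)/(EG − F²) = 1/((u^2*v^2 - (u^2 + 1)*(v^2 + 1))*(u^2 + v^2 + 1)). At (u, v) = (-2, 4): K = -1/441.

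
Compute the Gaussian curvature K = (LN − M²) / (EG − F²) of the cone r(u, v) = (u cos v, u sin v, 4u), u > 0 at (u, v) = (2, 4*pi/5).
K = 0

Coefficients of the first fundamental form: E = 17, F = 0, G = u^2.
Coefficients of the second fundamental form: L = 0, M = 0, N = 4*sqrt(17)*u^2/(17*Abs(u)).
Assemble K = (LN − M²)/(EG − F²) = 0. At (u, v) = (2, 4*pi/5): K = 0.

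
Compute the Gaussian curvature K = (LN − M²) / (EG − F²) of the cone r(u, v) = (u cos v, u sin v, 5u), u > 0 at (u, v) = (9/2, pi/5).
K = 0

Coefficients of the first fundamental form: E = 26, F = 0, G = u^2.
Coefficients of the second fundamental form: L = 0, M = 0, N = 5*sqrt(26)*u^2/(26*Abs(u)).
Assemble K = (LN − M²)/(EG − F²) = 0. At (u, v) = (9/2, pi/5): K = 0.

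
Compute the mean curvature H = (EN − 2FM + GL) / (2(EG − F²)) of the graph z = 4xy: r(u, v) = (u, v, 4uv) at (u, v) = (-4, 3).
H = 768*sqrt(401)/160801

With E = 16*v^2 + 1, F = 16*u*v, G = 16*u^2 + 1, L = 0, M = 4/sqrt(16*u^2 + 16*v^2 + 1), N = 0, assemble
  H = (EN − 2FM + GL) / (2(EG − F²)) = -64*u*v/(16*u^2 + 16*v^2 + 1)^(3/2).
At (u, v) = (-4, 3): H = 768*sqrt(401)/160801.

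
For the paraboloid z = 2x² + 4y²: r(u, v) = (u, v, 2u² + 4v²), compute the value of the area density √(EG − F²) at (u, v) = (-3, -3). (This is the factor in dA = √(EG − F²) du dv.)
√(EG − F²)|_{(-3, -3)} = sqrt(721)

E = 16*u^2 + 1, F = 32*u*v, G = 64*v^2 + 1, so EG − F² = 16*u^2 + 64*v^2 + 1. Taking the positive square root: √(EG − F²) = sqrt(16*u^2 + 64*v^2 + 1). At (u, v) = (-3, -3): sqrt(721).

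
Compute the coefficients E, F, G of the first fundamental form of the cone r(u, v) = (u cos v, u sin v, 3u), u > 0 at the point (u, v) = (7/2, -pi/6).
E = 10;  F = 0;  G = 49/4

Partials: r_u = (cos(v), sin(v), 3), r_v = (-u*sin(v), u*cos(v), 0). As functions of (u, v):
  E = r_u · r_u = 10,
  F = r_u · r_v = 0,
  G = r_v · r_v = u^2.
Evaluating at (u, v) = (7/2, -pi/6): E = 10, F = 0, G = 49/4.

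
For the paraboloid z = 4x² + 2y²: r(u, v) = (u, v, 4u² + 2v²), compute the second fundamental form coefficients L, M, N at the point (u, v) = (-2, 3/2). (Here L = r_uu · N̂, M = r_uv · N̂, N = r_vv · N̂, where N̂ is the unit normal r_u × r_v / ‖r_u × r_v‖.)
L = 8*sqrt(293)/293;  M = 0;  N = 4*sqrt(293)/293

Compute the unit normal N̂(u, v) = (-8*u/sqrt(64*u^2 + 16*v^2 + 1), -4*v/sqrt(64*u^2 + 16*v^2 + 1), 1/sqrt(64*u^2 + 16*v^2 + 1)), and the second partials r_uu, r_uv, r_vv. Take dot products:
  L(u, v) = r_uu · N̂ = 8/sqrt(64*u^2 + 16*v^2 + 1),
  M(u, v) = r_uv · N̂ = 0,
  N(u, v) = r_vv · N̂ = 4/sqrt(64*u^2 + 16*v^2 + 1).
Evaluating at (u, v) = (-2, 3/2):
  L = 8*sqrt(293)/293, M = 0, N = 4*sqrt(293)/293.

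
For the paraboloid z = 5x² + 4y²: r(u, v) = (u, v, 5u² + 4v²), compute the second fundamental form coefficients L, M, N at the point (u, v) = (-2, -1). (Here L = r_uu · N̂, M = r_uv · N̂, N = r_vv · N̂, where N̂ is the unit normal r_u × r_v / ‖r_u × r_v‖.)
L = 2*sqrt(465)/93;  M = 0;  N = 8*sqrt(465)/465

Compute the unit normal N̂(u, v) = (-10*u/sqrt(100*u^2 + 64*v^2 + 1), -8*v/sqrt(100*u^2 + 64*v^2 + 1), 1/sqrt(100*u^2 + 64*v^2 + 1)), and the second partials r_uu, r_uv, r_vv. Take dot products:
  L(u, v) = r_uu · N̂ = 10/sqrt(100*u^2 + 64*v^2 + 1),
  M(u, v) = r_uv · N̂ = 0,
  N(u, v) = r_vv · N̂ = 8/sqrt(100*u^2 + 64*v^2 + 1).
Evaluating at (u, v) = (-2, -1):
  L = 2*sqrt(465)/93, M = 0, N = 8*sqrt(465)/465.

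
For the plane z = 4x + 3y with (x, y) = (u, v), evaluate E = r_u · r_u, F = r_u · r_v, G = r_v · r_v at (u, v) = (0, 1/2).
E = 17;  F = 12;  G = 10

Partials: r_u = (1, 0, 4), r_v = (0, 1, 3). As functions of (u, v):
  E = r_u · r_u = 17,
  F = r_u · r_v = 12,
  G = r_v · r_v = 10.
Evaluating at (u, v) = (0, 1/2): E = 17, F = 12, G = 10.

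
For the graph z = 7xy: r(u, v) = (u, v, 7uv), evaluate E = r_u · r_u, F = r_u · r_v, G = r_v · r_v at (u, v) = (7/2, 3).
E = 442;  F = 1029/2;  G = 2405/4

Partials: r_u = (1, 0, 7*v), r_v = (0, 1, 7*u). As functions of (u, v):
  E = r_u · r_u = 49*v^2 + 1,
  F = r_u · r_v = 49*u*v,
  G = r_v · r_v = 49*u^2 + 1.
Evaluating at (u, v) = (7/2, 3): E = 442, F = 1029/2, G = 2405/4.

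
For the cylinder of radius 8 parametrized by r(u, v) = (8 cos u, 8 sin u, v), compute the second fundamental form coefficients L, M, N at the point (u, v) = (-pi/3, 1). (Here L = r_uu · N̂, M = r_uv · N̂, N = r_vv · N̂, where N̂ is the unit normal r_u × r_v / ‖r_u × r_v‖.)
L = -8;  M = 0;  N = 0

Compute the unit normal N̂(u, v) = (cos(u), sin(u), 0), and the second partials r_uu, r_uv, r_vv. Take dot products:
  L(u, v) = r_uu · N̂ = -8,
  M(u, v) = r_uv · N̂ = 0,
  N(u, v) = r_vv · N̂ = 0.
Evaluating at (u, v) = (-pi/3, 1):
  L = -8, M = 0, N = 0.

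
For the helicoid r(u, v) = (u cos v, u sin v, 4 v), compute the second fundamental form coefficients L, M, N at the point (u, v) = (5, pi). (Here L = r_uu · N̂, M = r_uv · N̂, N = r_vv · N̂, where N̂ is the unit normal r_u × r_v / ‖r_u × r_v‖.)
L = 0;  M = -4*sqrt(41)/41;  N = 0

Compute the unit normal N̂(u, v) = (4*sin(v)/sqrt(u^2 + 16), -4*cos(v)/sqrt(u^2 + 16), u/sqrt(u^2 + 16)), and the second partials r_uu, r_uv, r_vv. Take dot products:
  L(u, v) = r_uu · N̂ = 0,
  M(u, v) = r_uv · N̂ = -4/sqrt(u^2 + 16),
  N(u, v) = r_vv · N̂ = 0.
Evaluating at (u, v) = (5, pi):
  L = 0, M = -4*sqrt(41)/41, N = 0.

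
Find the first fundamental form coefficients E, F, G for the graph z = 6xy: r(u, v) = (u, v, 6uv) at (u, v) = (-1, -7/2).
E = 442;  F = 126;  G = 37

Partials: r_u = (1, 0, 6*v), r_v = (0, 1, 6*u). As functions of (u, v):
  E = r_u · r_u = 36*v^2 + 1,
  F = r_u · r_v = 36*u*v,
  G = r_v · r_v = 36*u^2 + 1.
Evaluating at (u, v) = (-1, -7/2): E = 442, F = 126, G = 37.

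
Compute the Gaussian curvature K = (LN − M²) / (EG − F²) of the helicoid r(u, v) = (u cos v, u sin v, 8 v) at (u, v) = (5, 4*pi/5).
K = -64/7921

Coefficients of the first fundamental form: E = 1, F = 0, G = u^2 + 64.
Coefficients of the second fundamental form: L = 0, M = -8/sqrt(u^2 + 64), N = 0.
Assemble K = (LN − M²)/(EG − F²) = -64/(u^2 + 64)^2. At (u, v) = (5, 4*pi/5): K = -64/7921.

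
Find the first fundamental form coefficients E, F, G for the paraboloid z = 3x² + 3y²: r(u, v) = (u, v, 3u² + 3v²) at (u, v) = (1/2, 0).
E = 10;  F = 0;  G = 1

Partials: r_u = (1, 0, 6*u), r_v = (0, 1, 6*v). As functions of (u, v):
  E = r_u · r_u = 36*u^2 + 1,
  F = r_u · r_v = 36*u*v,
  G = r_v · r_v = 36*v^2 + 1.
Evaluating at (u, v) = (1/2, 0): E = 10, F = 0, G = 1.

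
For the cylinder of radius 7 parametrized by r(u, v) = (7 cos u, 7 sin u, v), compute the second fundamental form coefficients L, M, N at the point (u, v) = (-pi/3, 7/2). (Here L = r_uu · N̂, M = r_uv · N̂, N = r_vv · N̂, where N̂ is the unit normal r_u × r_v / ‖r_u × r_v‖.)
L = -7;  M = 0;  N = 0

Compute the unit normal N̂(u, v) = (cos(u), sin(u), 0), and the second partials r_uu, r_uv, r_vv. Take dot products:
  L(u, v) = r_uu · N̂ = -7,
  M(u, v) = r_uv · N̂ = 0,
  N(u, v) = r_vv · N̂ = 0.
Evaluating at (u, v) = (-pi/3, 7/2):
  L = -7, M = 0, N = 0.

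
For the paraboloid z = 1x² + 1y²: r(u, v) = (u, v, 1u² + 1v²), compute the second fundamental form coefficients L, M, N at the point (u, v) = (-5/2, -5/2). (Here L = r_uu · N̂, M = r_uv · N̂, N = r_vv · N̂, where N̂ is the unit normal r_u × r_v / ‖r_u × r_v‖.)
L = 2*sqrt(51)/51;  M = 0;  N = 2*sqrt(51)/51

Compute the unit normal N̂(u, v) = (-2*u/sqrt(4*u^2 + 4*v^2 + 1), -2*v/sqrt(4*u^2 + 4*v^2 + 1), 1/sqrt(4*u^2 + 4*v^2 + 1)), and the second partials r_uu, r_uv, r_vv. Take dot products:
  L(u, v) = r_uu · N̂ = 2/sqrt(4*u^2 + 4*v^2 + 1),
  M(u, v) = r_uv · N̂ = 0,
  N(u, v) = r_vv · N̂ = 2/sqrt(4*u^2 + 4*v^2 + 1).
Evaluating at (u, v) = (-5/2, -5/2):
  L = 2*sqrt(51)/51, M = 0, N = 2*sqrt(51)/51.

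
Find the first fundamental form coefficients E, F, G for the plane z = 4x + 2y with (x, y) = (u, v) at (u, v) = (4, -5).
E = 17;  F = 8;  G = 5

Partials: r_u = (1, 0, 4), r_v = (0, 1, 2). As functions of (u, v):
  E = r_u · r_u = 17,
  F = r_u · r_v = 8,
  G = r_v · r_v = 5.
Evaluating at (u, v) = (4, -5): E = 17, F = 8, G = 5.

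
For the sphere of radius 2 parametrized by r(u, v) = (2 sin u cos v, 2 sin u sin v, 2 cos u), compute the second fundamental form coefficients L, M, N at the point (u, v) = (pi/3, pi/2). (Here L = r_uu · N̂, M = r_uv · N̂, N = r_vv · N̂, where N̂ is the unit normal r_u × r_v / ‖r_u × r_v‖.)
L = -2;  M = 0;  N = -3/2

Compute the unit normal N̂(u, v) = (sin(u)^2*cos(v)/Abs(sin(u)), sin(u)^2*sin(v)/Abs(sin(u)), sin(2*u)/(2*Abs(sin(u)))), and the second partials r_uu, r_uv, r_vv. Take dot products:
  L(u, v) = r_uu · N̂ = -2*sin(u)/Abs(sin(u)),
  M(u, v) = r_uv · N̂ = 0,
  N(u, v) = r_vv · N̂ = -2*sin(u)^3/Abs(sin(u)).
Evaluating at (u, v) = (pi/3, pi/2):
  L = -2, M = 0, N = -3/2.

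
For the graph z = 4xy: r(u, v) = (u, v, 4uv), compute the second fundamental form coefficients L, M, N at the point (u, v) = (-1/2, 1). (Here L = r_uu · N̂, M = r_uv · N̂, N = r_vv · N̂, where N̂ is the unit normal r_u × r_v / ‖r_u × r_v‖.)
L = 0;  M = 4*sqrt(21)/21;  N = 0

Compute the unit normal N̂(u, v) = (-4*v/sqrt(16*u^2 + 16*v^2 + 1), -4*u/sqrt(16*u^2 + 16*v^2 + 1), 1/sqrt(16*u^2 + 16*v^2 + 1)), and the second partials r_uu, r_uv, r_vv. Take dot products:
  L(u, v) = r_uu · N̂ = 0,
  M(u, v) = r_uv · N̂ = 4/sqrt(16*u^2 + 16*v^2 + 1),
  N(u, v) = r_vv · N̂ = 0.
Evaluating at (u, v) = (-1/2, 1):
  L = 0, M = 4*sqrt(21)/21, N = 0.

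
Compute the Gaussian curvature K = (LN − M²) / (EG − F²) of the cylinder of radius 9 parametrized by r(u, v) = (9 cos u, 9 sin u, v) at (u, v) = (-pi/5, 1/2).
K = 0

Coefficients of the first fundamental form: E = 81, F = 0, G = 1.
Coefficients of the second fundamental form: L = -9, M = 0, N = 0.
Assemble K = (LN − M²)/(EG − F²) = 0. At (u, v) = (-pi/5, 1/2): K = 0.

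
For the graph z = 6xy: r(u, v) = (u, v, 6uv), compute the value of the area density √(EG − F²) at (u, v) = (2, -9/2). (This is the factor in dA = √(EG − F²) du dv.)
√(EG − F²)|_{(2, -9/2)} = sqrt(874)

E = 36*v^2 + 1, F = 36*u*v, G = 36*u^2 + 1, so EG − F² = 36*u^2 + 36*v^2 + 1. Taking the positive square root: √(EG − F²) = sqrt(36*u^2 + 36*v^2 + 1). At (u, v) = (2, -9/2): sqrt(874).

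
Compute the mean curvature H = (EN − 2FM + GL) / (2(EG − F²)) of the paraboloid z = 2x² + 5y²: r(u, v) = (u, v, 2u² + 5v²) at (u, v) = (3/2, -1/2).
H = 237*sqrt(62)/3844

With E = 16*u^2 + 1, F = 40*u*v, G = 100*v^2 + 1, L = 4/sqrt(16*u^2 + 100*v^2 + 1), M = 0, N = 10/sqrt(16*u^2 + 100*v^2 + 1), assemble
  H = (EN − 2FM + GL) / (2(EG − F²)) = (80*u^2 + 200*v^2 + 7)/(16*u^2 + 100*v^2 + 1)^(3/2).
At (u, v) = (3/2, -1/2): H = 237*sqrt(62)/3844.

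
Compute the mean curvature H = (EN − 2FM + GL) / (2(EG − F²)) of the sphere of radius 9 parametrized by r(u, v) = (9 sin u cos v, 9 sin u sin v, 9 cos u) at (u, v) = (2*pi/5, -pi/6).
H = -1/9

With E = 81, F = 0, G = 81*sin(u)^2, L = -9*sin(u)/Abs(sin(u)), M = 0, N = -9*sin(u)^3/Abs(sin(u)), assemble
  H = (EN − 2FM + GL) / (2(EG − F²)) = -sin(u)/(9*Abs(sin(u))).
At (u, v) = (2*pi/5, -pi/6): H = -1/9.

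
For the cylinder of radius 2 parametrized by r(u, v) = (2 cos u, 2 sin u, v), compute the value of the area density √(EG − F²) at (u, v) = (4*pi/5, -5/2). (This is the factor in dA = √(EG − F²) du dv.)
√(EG − F²)|_{(4*pi/5, -5/2)} = 2

E = 4, F = 0, G = 1, so EG − F² = 4. Taking the positive square root: √(EG − F²) = 2. At (u, v) = (4*pi/5, -5/2): 2.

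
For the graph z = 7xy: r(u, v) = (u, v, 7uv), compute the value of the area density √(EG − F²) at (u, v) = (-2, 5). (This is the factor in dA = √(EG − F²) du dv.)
√(EG − F²)|_{(-2, 5)} = 3*sqrt(158)

E = 49*v^2 + 1, F = 49*u*v, G = 49*u^2 + 1, so EG − F² = 49*u^2 + 49*v^2 + 1. Taking the positive square root: √(EG − F²) = sqrt(49*u^2 + 49*v^2 + 1). At (u, v) = (-2, 5): 3*sqrt(158).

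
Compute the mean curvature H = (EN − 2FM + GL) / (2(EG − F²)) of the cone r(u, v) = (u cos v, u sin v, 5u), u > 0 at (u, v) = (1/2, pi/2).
H = 5*sqrt(26)/26

With E = 26, F = 0, G = u^2, L = 0, M = 0, N = 5*sqrt(26)*u^2/(26*Abs(u)), assemble
  H = (EN − 2FM + GL) / (2(EG − F²)) = 5*sqrt(26)/(52*Abs(u)).
At (u, v) = (1/2, pi/2): H = 5*sqrt(26)/26.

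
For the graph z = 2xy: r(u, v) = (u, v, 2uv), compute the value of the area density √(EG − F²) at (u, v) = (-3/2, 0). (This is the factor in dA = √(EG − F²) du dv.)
√(EG − F²)|_{(-3/2, 0)} = sqrt(10)

E = 4*v^2 + 1, F = 4*u*v, G = 4*u^2 + 1, so EG − F² = 4*u^2 + 4*v^2 + 1. Taking the positive square root: √(EG − F²) = sqrt(4*u^2 + 4*v^2 + 1). At (u, v) = (-3/2, 0): sqrt(10).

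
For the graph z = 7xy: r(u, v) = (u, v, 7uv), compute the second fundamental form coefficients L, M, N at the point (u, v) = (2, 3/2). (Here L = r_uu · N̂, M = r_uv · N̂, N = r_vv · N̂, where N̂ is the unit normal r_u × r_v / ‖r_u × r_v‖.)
L = 0;  M = 14*sqrt(1229)/1229;  N = 0

Compute the unit normal N̂(u, v) = (-7*v/sqrt(49*u^2 + 49*v^2 + 1), -7*u/sqrt(49*u^2 + 49*v^2 + 1), 1/sqrt(49*u^2 + 49*v^2 + 1)), and the second partials r_uu, r_uv, r_vv. Take dot products:
  L(u, v) = r_uu · N̂ = 0,
  M(u, v) = r_uv · N̂ = 7/sqrt(49*u^2 + 49*v^2 + 1),
  N(u, v) = r_vv · N̂ = 0.
Evaluating at (u, v) = (2, 3/2):
  L = 0, M = 14*sqrt(1229)/1229, N = 0.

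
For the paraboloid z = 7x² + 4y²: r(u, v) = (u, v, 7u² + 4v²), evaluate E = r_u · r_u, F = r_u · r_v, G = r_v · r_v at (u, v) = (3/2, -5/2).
E = 442;  F = -420;  G = 401

Partials: r_u = (1, 0, 14*u), r_v = (0, 1, 8*v). As functions of (u, v):
  E = r_u · r_u = 196*u^2 + 1,
  F = r_u · r_v = 112*u*v,
  G = r_v · r_v = 64*v^2 + 1.
Evaluating at (u, v) = (3/2, -5/2): E = 442, F = -420, G = 401.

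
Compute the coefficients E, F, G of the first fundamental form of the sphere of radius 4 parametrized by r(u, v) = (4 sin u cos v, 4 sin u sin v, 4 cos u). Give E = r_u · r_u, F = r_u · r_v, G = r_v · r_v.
E = 16;  F = 0;  G = 16*sin(u)^2

Compute partials: r_u = (4*cos(u)*cos(v), 4*sin(v)*cos(u), -4*sin(u)), r_v = (-4*sin(u)*sin(v), 4*sin(u)*cos(v), 0). Then
  E = r_u · r_u = 16,
  F = r_u · r_v = 0,
  G = r_v · r_v = 16*sin(u)^2.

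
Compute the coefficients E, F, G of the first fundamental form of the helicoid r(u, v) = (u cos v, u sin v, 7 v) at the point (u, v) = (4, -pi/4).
E = 1;  F = 0;  G = 65

Partials: r_u = (cos(v), sin(v), 0), r_v = (-u*sin(v), u*cos(v), 7). As functions of (u, v):
  E = r_u · r_u = 1,
  F = r_u · r_v = 0,
  G = r_v · r_v = u^2 + 49.
Evaluating at (u, v) = (4, -pi/4): E = 1, F = 0, G = 65.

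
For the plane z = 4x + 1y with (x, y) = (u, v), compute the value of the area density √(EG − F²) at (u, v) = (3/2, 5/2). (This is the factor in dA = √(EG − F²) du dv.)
√(EG − F²)|_{(3/2, 5/2)} = 3*sqrt(2)

E = 17, F = 4, G = 2, so EG − F² = 18. Taking the positive square root: √(EG − F²) = 3*sqrt(2). At (u, v) = (3/2, 5/2): 3*sqrt(2).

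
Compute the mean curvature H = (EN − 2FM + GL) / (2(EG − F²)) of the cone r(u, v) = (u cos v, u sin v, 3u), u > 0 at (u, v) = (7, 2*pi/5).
H = 3*sqrt(10)/140

With E = 10, F = 0, G = u^2, L = 0, M = 0, N = 3*sqrt(10)*u^2/(10*Abs(u)), assemble
  H = (EN − 2FM + GL) / (2(EG − F²)) = 3*sqrt(10)/(20*Abs(u)).
At (u, v) = (7, 2*pi/5): H = 3*sqrt(10)/140.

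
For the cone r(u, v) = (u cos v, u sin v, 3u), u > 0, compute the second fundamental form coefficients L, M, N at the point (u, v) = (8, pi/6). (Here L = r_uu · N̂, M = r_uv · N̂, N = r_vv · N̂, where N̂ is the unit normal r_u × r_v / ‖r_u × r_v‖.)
L = 0;  M = 0;  N = 12*sqrt(10)/5

Compute the unit normal N̂(u, v) = (-3*sqrt(10)*u*cos(v)/(10*Abs(u)), -3*sqrt(10)*u*sin(v)/(10*Abs(u)), sqrt(10)*u/(10*Abs(u))), and the second partials r_uu, r_uv, r_vv. Take dot products:
  L(u, v) = r_uu · N̂ = 0,
  M(u, v) = r_uv · N̂ = 0,
  N(u, v) = r_vv · N̂ = 3*sqrt(10)*u^2/(10*Abs(u)).
Evaluating at (u, v) = (8, pi/6):
  L = 0, M = 0, N = 12*sqrt(10)/5.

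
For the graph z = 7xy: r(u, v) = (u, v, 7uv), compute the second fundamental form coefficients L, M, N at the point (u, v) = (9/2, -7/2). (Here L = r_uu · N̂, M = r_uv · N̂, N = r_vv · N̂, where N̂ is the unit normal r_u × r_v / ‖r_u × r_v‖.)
L = 0;  M = 7*sqrt(6374)/3187;  N = 0

Compute the unit normal N̂(u, v) = (-7*v/sqrt(49*u^2 + 49*v^2 + 1), -7*u/sqrt(49*u^2 + 49*v^2 + 1), 1/sqrt(49*u^2 + 49*v^2 + 1)), and the second partials r_uu, r_uv, r_vv. Take dot products:
  L(u, v) = r_uu · N̂ = 0,
  M(u, v) = r_uv · N̂ = 7/sqrt(49*u^2 + 49*v^2 + 1),
  N(u, v) = r_vv · N̂ = 0.
Evaluating at (u, v) = (9/2, -7/2):
  L = 0, M = 7*sqrt(6374)/3187, N = 0.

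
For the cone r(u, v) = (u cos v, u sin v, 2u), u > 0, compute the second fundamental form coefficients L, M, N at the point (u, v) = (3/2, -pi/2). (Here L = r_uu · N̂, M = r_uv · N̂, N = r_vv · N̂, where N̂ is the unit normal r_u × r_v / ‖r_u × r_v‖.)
L = 0;  M = 0;  N = 3*sqrt(5)/5

Compute the unit normal N̂(u, v) = (-2*sqrt(5)*u*cos(v)/(5*Abs(u)), -2*sqrt(5)*u*sin(v)/(5*Abs(u)), sqrt(5)*u/(5*Abs(u))), and the second partials r_uu, r_uv, r_vv. Take dot products:
  L(u, v) = r_uu · N̂ = 0,
  M(u, v) = r_uv · N̂ = 0,
  N(u, v) = r_vv · N̂ = 2*sqrt(5)*u^2/(5*Abs(u)).
Evaluating at (u, v) = (3/2, -pi/2):
  L = 0, M = 0, N = 3*sqrt(5)/5.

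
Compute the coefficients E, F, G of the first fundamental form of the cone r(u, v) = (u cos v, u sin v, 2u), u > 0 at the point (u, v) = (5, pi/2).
E = 5;  F = 0;  G = 25

Partials: r_u = (cos(v), sin(v), 2), r_v = (-u*sin(v), u*cos(v), 0). As functions of (u, v):
  E = r_u · r_u = 5,
  F = r_u · r_v = 0,
  G = r_v · r_v = u^2.
Evaluating at (u, v) = (5, pi/2): E = 5, F = 0, G = 25.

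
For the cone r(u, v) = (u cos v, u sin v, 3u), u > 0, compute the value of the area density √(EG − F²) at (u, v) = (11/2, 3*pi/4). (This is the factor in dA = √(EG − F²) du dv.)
√(EG − F²)|_{(11/2, 3*pi/4)} = 11*sqrt(10)/2

E = 10, F = 0, G = u^2, so EG − F² = 10*u^2. Taking the positive square root: √(EG − F²) = sqrt(10)*Abs(u). At (u, v) = (11/2, 3*pi/4): 11*sqrt(10)/2.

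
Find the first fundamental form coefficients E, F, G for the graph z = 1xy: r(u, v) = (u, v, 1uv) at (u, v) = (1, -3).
E = 10;  F = -3;  G = 2

Partials: r_u = (1, 0, v), r_v = (0, 1, u). As functions of (u, v):
  E = r_u · r_u = v^2 + 1,
  F = r_u · r_v = u*v,
  G = r_v · r_v = u^2 + 1.
Evaluating at (u, v) = (1, -3): E = 10, F = -3, G = 2.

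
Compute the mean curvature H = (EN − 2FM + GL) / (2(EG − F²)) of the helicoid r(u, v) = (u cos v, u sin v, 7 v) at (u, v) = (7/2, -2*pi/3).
H = 0

With E = 1, F = 0, G = u^2 + 49, L = 0, M = -7/sqrt(u^2 + 49), N = 0, assemble
  H = (EN − 2FM + GL) / (2(EG − F²)) = 0.
At (u, v) = (7/2, -2*pi/3): H = 0.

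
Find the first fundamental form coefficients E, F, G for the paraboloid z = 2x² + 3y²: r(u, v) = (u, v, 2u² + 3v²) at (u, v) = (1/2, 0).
E = 5;  F = 0;  G = 1

Partials: r_u = (1, 0, 4*u), r_v = (0, 1, 6*v). As functions of (u, v):
  E = r_u · r_u = 16*u^2 + 1,
  F = r_u · r_v = 24*u*v,
  G = r_v · r_v = 36*v^2 + 1.
Evaluating at (u, v) = (1/2, 0): E = 5, F = 0, G = 1.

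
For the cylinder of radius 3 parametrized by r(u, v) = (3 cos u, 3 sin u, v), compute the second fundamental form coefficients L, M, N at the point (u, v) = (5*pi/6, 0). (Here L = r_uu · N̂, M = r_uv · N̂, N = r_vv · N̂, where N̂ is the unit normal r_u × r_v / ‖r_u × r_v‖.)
L = -3;  M = 0;  N = 0

Compute the unit normal N̂(u, v) = (cos(u), sin(u), 0), and the second partials r_uu, r_uv, r_vv. Take dot products:
  L(u, v) = r_uu · N̂ = -3,
  M(u, v) = r_uv · N̂ = 0,
  N(u, v) = r_vv · N̂ = 0.
Evaluating at (u, v) = (5*pi/6, 0):
  L = -3, M = 0, N = 0.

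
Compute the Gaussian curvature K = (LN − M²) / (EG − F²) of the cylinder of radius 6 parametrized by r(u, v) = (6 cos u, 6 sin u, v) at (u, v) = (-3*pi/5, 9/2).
K = 0

Coefficients of the first fundamental form: E = 36, F = 0, G = 1.
Coefficients of the second fundamental form: L = -6, M = 0, N = 0.
Assemble K = (LN − M²)/(EG − F²) = 0. At (u, v) = (-3*pi/5, 9/2): K = 0.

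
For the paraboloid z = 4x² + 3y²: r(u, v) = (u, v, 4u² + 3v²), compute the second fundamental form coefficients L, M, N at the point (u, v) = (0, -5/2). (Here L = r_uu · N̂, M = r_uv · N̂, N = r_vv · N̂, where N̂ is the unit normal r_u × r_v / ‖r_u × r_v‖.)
L = 4*sqrt(226)/113;  M = 0;  N = 3*sqrt(226)/113

Compute the unit normal N̂(u, v) = (-8*u/sqrt(64*u^2 + 36*v^2 + 1), -6*v/sqrt(64*u^2 + 36*v^2 + 1), 1/sqrt(64*u^2 + 36*v^2 + 1)), and the second partials r_uu, r_uv, r_vv. Take dot products:
  L(u, v) = r_uu · N̂ = 8/sqrt(64*u^2 + 36*v^2 + 1),
  M(u, v) = r_uv · N̂ = 0,
  N(u, v) = r_vv · N̂ = 6/sqrt(64*u^2 + 36*v^2 + 1).
Evaluating at (u, v) = (0, -5/2):
  L = 4*sqrt(226)/113, M = 0, N = 3*sqrt(226)/113.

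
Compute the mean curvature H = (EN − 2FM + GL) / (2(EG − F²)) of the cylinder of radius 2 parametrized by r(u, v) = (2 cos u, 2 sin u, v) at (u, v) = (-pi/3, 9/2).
H = -1/4

With E = 4, F = 0, G = 1, L = -2, M = 0, N = 0, assemble
  H = (EN − 2FM + GL) / (2(EG − F²)) = -1/4.
At (u, v) = (-pi/3, 9/2): H = -1/4.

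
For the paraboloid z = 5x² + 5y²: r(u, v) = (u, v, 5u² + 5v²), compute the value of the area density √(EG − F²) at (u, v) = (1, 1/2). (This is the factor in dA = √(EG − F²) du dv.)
√(EG − F²)|_{(1, 1/2)} = 3*sqrt(14)

E = 100*u^2 + 1, F = 100*u*v, G = 100*v^2 + 1, so EG − F² = 100*u^2 + 100*v^2 + 1. Taking the positive square root: √(EG − F²) = sqrt(100*u^2 + 100*v^2 + 1). At (u, v) = (1, 1/2): 3*sqrt(14).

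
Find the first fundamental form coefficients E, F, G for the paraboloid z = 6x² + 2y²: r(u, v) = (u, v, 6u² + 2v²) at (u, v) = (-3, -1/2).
E = 1297;  F = 72;  G = 5

Partials: r_u = (1, 0, 12*u), r_v = (0, 1, 4*v). As functions of (u, v):
  E = r_u · r_u = 144*u^2 + 1,
  F = r_u · r_v = 48*u*v,
  G = r_v · r_v = 16*v^2 + 1.
Evaluating at (u, v) = (-3, -1/2): E = 1297, F = 72, G = 5.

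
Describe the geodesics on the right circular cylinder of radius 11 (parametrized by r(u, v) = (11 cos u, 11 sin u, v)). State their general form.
The cylinder is flat (K = 0) and locally isometric to the plane via the development (u, v) ↦ (11 u, v). Geodesics are the pre-images of straight lines: circles (v constant), vertical lines (u constant), and helices (v = c · u + d) for constants c, d.

A right cylinder has E = 11², F = 0, G = 1, so EG − F² = 11², and L = −11, M = N = 0, giving K = (LN − M²)/(EG − F²) = 0 everywhere. A flat surface is locally isometric to the Euclidean plane via the map (u, v) ↦ (11 u, v). Straight lines in the (x̃, ỹ) plane pull back to: (a) horizontal circles (v = const), (b) vertical generators (u = const), and (c) helices (11 u tan θ = v, i.e. v = c · u + d).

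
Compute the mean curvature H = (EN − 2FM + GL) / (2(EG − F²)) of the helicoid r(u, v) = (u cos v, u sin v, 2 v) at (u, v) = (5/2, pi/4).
H = 0

With E = 1, F = 0, G = u^2 + 4, L = 0, M = -2/sqrt(u^2 + 4), N = 0, assemble
  H = (EN − 2FM + GL) / (2(EG − F²)) = 0.
At (u, v) = (5/2, pi/4): H = 0.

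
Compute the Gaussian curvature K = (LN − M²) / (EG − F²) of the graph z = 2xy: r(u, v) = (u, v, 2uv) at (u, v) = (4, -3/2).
K = -1/1369

Coefficients of the first fundamental form: E = 4*v^2 + 1, F = 4*u*v, G = 4*u^2 + 1.
Coefficients of the second fundamental form: L = 0, M = 2/sqrt(4*u^2 + 4*v^2 + 1), N = 0.
Assemble K = (LN − M²)/(EG − F²) = -4/(16*u^4 + 32*u^2*v^2 + 8*u^2 + 16*v^4 + 8*v^2 + 1). At (u, v) = (4, -3/2): K = -1/1369.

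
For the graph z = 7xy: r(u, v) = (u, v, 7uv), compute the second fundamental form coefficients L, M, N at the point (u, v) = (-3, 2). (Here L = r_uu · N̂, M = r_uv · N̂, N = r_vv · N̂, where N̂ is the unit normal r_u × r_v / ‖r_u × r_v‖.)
L = 0;  M = 7*sqrt(638)/638;  N = 0

Compute the unit normal N̂(u, v) = (-7*v/sqrt(49*u^2 + 49*v^2 + 1), -7*u/sqrt(49*u^2 + 49*v^2 + 1), 1/sqrt(49*u^2 + 49*v^2 + 1)), and the second partials r_uu, r_uv, r_vv. Take dot products:
  L(u, v) = r_uu · N̂ = 0,
  M(u, v) = r_uv · N̂ = 7/sqrt(49*u^2 + 49*v^2 + 1),
  N(u, v) = r_vv · N̂ = 0.
Evaluating at (u, v) = (-3, 2):
  L = 0, M = 7*sqrt(638)/638, N = 0.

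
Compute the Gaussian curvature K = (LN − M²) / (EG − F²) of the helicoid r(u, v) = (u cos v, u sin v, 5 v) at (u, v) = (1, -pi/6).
K = -25/676

Coefficients of the first fundamental form: E = 1, F = 0, G = u^2 + 25.
Coefficients of the second fundamental form: L = 0, M = -5/sqrt(u^2 + 25), N = 0.
Assemble K = (LN − M²)/(EG − F²) = -25/(u^2 + 25)^2. At (u, v) = (1, -pi/6): K = -25/676.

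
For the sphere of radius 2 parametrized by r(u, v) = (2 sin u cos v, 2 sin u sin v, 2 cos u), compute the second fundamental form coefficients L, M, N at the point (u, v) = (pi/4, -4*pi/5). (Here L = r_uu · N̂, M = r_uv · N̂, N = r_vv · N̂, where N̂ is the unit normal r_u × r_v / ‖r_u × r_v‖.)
L = -2;  M = 0;  N = -1

Compute the unit normal N̂(u, v) = (sin(u)^2*cos(v)/Abs(sin(u)), sin(u)^2*sin(v)/Abs(sin(u)), sin(2*u)/(2*Abs(sin(u)))), and the second partials r_uu, r_uv, r_vv. Take dot products:
  L(u, v) = r_uu · N̂ = -2*sin(u)/Abs(sin(u)),
  M(u, v) = r_uv · N̂ = 0,
  N(u, v) = r_vv · N̂ = -2*sin(u)^3/Abs(sin(u)).
Evaluating at (u, v) = (pi/4, -4*pi/5):
  L = -2, M = 0, N = -1.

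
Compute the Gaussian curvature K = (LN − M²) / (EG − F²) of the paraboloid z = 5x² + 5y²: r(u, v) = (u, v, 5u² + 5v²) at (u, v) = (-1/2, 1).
K = 25/3969

Coefficients of the first fundamental form: E = 100*u^2 + 1, F = 100*u*v, G = 100*v^2 + 1.
Coefficients of the second fundamental form: L = 10/sqrt(100*u^2 + 100*v^2 + 1), M = 0, N = 10/sqrt(100*u^2 + 100*v^2 + 1).
Assemble K = (LN − M²)/(EG − F²) = 100/(10000*u^4 + 20000*u^2*v^2 + 200*u^2 + 10000*v^4 + 200*v^2 + 1). At (u, v) = (-1/2, 1): K = 25/3969.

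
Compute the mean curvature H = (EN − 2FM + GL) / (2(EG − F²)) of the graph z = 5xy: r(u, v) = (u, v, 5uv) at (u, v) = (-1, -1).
H = -125*sqrt(51)/2601

With E = 25*v^2 + 1, F = 25*u*v, G = 25*u^2 + 1, L = 0, M = 5/sqrt(25*u^2 + 25*v^2 + 1), N = 0, assemble
  H = (EN − 2FM + GL) / (2(EG − F²)) = -125*u*v/(25*u^2 + 25*v^2 + 1)^(3/2).
At (u, v) = (-1, -1): H = -125*sqrt(51)/2601.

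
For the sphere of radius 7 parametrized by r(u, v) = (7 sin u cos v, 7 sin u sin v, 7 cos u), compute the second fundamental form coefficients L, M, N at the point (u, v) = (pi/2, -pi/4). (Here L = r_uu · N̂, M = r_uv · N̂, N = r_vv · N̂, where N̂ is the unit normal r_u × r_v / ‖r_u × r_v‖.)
L = -7;  M = 0;  N = -7

Compute the unit normal N̂(u, v) = (sin(u)^2*cos(v)/Abs(sin(u)), sin(u)^2*sin(v)/Abs(sin(u)), sin(2*u)/(2*Abs(sin(u)))), and the second partials r_uu, r_uv, r_vv. Take dot products:
  L(u, v) = r_uu · N̂ = -7*sin(u)/Abs(sin(u)),
  M(u, v) = r_uv · N̂ = 0,
  N(u, v) = r_vv · N̂ = -7*sin(u)^3/Abs(sin(u)).
Evaluating at (u, v) = (pi/2, -pi/4):
  L = -7, M = 0, N = -7.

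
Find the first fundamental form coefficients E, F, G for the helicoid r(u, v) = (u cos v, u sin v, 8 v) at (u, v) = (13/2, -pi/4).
E = 1;  F = 0;  G = 425/4

Partials: r_u = (cos(v), sin(v), 0), r_v = (-u*sin(v), u*cos(v), 8). As functions of (u, v):
  E = r_u · r_u = 1,
  F = r_u · r_v = 0,
  G = r_v · r_v = u^2 + 64.
Evaluating at (u, v) = (13/2, -pi/4): E = 1, F = 0, G = 425/4.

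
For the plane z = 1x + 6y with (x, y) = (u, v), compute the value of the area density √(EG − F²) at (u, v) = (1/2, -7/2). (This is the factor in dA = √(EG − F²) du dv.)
√(EG − F²)|_{(1/2, -7/2)} = sqrt(38)

E = 2, F = 6, G = 37, so EG − F² = 38. Taking the positive square root: √(EG − F²) = sqrt(38). At (u, v) = (1/2, -7/2): sqrt(38).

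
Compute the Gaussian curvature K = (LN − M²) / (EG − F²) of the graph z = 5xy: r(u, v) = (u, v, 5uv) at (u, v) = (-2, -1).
K = -25/15876

Coefficients of the first fundamental form: E = 25*v^2 + 1, F = 25*u*v, G = 25*u^2 + 1.
Coefficients of the second fundamental form: L = 0, M = 5/sqrt(25*u^2 + 25*v^2 + 1), N = 0.
Assemble K = (LN − M²)/(EG − F²) = -25/(625*u^4 + 1250*u^2*v^2 + 50*u^2 + 625*v^4 + 50*v^2 + 1). At (u, v) = (-2, -1): K = -25/15876.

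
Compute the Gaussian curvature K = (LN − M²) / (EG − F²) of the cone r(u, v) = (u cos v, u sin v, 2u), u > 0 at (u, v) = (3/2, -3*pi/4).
K = 0

Coefficients of the first fundamental form: E = 5, F = 0, G = u^2.
Coefficients of the second fundamental form: L = 0, M = 0, N = 2*sqrt(5)*u^2/(5*Abs(u)).
Assemble K = (LN − M²)/(EG − F²) = 0. At (u, v) = (3/2, -3*pi/4): K = 0.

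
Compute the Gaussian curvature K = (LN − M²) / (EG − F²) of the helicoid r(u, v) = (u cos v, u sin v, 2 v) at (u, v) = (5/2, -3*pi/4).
K = -64/1681

Coefficients of the first fundamental form: E = 1, F = 0, G = u^2 + 4.
Coefficients of the second fundamental form: L = 0, M = -2/sqrt(u^2 + 4), N = 0.
Assemble K = (LN − M²)/(EG − F²) = -4/(u^2 + 4)^2. At (u, v) = (5/2, -3*pi/4): K = -64/1681.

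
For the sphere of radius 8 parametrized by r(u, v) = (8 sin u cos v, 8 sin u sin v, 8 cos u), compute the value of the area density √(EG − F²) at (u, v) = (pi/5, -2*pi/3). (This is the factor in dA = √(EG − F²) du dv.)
√(EG − F²)|_{(pi/5, -2*pi/3)} = 16*sqrt(10 - 2*sqrt(5))

E = 64, F = 0, G = 64*sin(u)^2, so EG − F² = 4096*sin(u)^2. Taking the positive square root: √(EG − F²) = 64*Abs(sin(u)). At (u, v) = (pi/5, -2*pi/3): 16*sqrt(10 - 2*sqrt(5)).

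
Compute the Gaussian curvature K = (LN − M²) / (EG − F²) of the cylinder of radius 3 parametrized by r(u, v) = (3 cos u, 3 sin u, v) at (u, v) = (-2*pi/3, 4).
K = 0

Coefficients of the first fundamental form: E = 9, F = 0, G = 1.
Coefficients of the second fundamental form: L = -3, M = 0, N = 0.
Assemble K = (LN − M²)/(EG − F²) = 0. At (u, v) = (-2*pi/3, 4): K = 0.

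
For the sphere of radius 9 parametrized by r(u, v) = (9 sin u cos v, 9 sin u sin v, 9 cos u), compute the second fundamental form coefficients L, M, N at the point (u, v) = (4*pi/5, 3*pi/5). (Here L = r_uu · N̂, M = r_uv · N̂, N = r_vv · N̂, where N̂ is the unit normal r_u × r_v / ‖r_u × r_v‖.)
L = -9;  M = 0;  N = -45/8 + 9*sqrt(5)/8

Compute the unit normal N̂(u, v) = (sin(u)^2*cos(v)/Abs(sin(u)), sin(u)^2*sin(v)/Abs(sin(u)), sin(2*u)/(2*Abs(sin(u)))), and the second partials r_uu, r_uv, r_vv. Take dot products:
  L(u, v) = r_uu · N̂ = -9*sin(u)/Abs(sin(u)),
  M(u, v) = r_uv · N̂ = 0,
  N(u, v) = r_vv · N̂ = -9*sin(u)^3/Abs(sin(u)).
Evaluating at (u, v) = (4*pi/5, 3*pi/5):
  L = -9, M = 0, N = -45/8 + 9*sqrt(5)/8.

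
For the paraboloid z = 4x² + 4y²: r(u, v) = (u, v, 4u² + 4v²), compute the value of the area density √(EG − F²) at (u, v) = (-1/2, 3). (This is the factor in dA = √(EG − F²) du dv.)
√(EG − F²)|_{(-1/2, 3)} = sqrt(593)

E = 64*u^2 + 1, F = 64*u*v, G = 64*v^2 + 1, so EG − F² = 64*u^2 + 64*v^2 + 1. Taking the positive square root: √(EG − F²) = sqrt(64*u^2 + 64*v^2 + 1). At (u, v) = (-1/2, 3): sqrt(593).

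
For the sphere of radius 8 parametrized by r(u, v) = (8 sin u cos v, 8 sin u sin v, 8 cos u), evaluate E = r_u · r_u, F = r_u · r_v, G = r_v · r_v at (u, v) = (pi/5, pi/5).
E = 64;  F = 0;  G = 40 - 8*sqrt(5)

Partials: r_u = (8*cos(u)*cos(v), 8*sin(v)*cos(u), -8*sin(u)), r_v = (-8*sin(u)*sin(v), 8*sin(u)*cos(v), 0). As functions of (u, v):
  E = r_u · r_u = 64,
  F = r_u · r_v = 0,
  G = r_v · r_v = 64*sin(u)^2.
Evaluating at (u, v) = (pi/5, pi/5): E = 64, F = 0, G = 40 - 8*sqrt(5).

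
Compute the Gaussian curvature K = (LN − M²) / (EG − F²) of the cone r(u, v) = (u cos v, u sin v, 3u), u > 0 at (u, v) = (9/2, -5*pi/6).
K = 0

Coefficients of the first fundamental form: E = 10, F = 0, G = u^2.
Coefficients of the second fundamental form: L = 0, M = 0, N = 3*sqrt(10)*u^2/(10*Abs(u)).
Assemble K = (LN − M²)/(EG − F²) = 0. At (u, v) = (9/2, -5*pi/6): K = 0.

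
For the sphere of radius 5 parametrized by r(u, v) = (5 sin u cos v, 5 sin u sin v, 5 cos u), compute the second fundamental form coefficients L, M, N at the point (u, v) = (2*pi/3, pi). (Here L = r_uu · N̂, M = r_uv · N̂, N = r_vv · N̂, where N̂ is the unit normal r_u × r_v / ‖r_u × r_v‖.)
L = -5;  M = 0;  N = -15/4

Compute the unit normal N̂(u, v) = (sin(u)^2*cos(v)/Abs(sin(u)), sin(u)^2*sin(v)/Abs(sin(u)), sin(2*u)/(2*Abs(sin(u)))), and the second partials r_uu, r_uv, r_vv. Take dot products:
  L(u, v) = r_uu · N̂ = -5*sin(u)/Abs(sin(u)),
  M(u, v) = r_uv · N̂ = 0,
  N(u, v) = r_vv · N̂ = -5*sin(u)^3/Abs(sin(u)).
Evaluating at (u, v) = (2*pi/3, pi):
  L = -5, M = 0, N = -15/4.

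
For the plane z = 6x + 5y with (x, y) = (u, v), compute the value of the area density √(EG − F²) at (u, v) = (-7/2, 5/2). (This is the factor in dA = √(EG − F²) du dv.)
√(EG − F²)|_{(-7/2, 5/2)} = sqrt(62)

E = 37, F = 30, G = 26, so EG − F² = 62. Taking the positive square root: √(EG − F²) = sqrt(62). At (u, v) = (-7/2, 5/2): sqrt(62).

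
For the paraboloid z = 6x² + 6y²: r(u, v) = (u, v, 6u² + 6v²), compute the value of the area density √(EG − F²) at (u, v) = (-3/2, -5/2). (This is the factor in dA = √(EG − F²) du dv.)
√(EG − F²)|_{(-3/2, -5/2)} = 35

E = 144*u^2 + 1, F = 144*u*v, G = 144*v^2 + 1, so EG − F² = 144*u^2 + 144*v^2 + 1. Taking the positive square root: √(EG − F²) = sqrt(144*u^2 + 144*v^2 + 1). At (u, v) = (-3/2, -5/2): 35.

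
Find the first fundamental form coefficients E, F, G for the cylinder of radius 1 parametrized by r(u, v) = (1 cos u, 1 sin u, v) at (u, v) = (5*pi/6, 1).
E = 1;  F = 0;  G = 1

Partials: r_u = (-sin(u), cos(u), 0), r_v = (0, 0, 1). As functions of (u, v):
  E = r_u · r_u = 1,
  F = r_u · r_v = 0,
  G = r_v · r_v = 1.
Evaluating at (u, v) = (5*pi/6, 1): E = 1, F = 0, G = 1.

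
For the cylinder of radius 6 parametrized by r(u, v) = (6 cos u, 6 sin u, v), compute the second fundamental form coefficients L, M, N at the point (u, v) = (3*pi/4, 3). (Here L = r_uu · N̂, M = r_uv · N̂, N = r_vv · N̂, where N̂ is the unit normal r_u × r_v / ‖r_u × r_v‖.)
L = -6;  M = 0;  N = 0

Compute the unit normal N̂(u, v) = (cos(u), sin(u), 0), and the second partials r_uu, r_uv, r_vv. Take dot products:
  L(u, v) = r_uu · N̂ = -6,
  M(u, v) = r_uv · N̂ = 0,
  N(u, v) = r_vv · N̂ = 0.
Evaluating at (u, v) = (3*pi/4, 3):
  L = -6, M = 0, N = 0.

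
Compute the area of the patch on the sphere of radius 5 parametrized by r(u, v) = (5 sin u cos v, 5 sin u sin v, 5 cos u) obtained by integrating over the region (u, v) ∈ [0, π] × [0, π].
Area = 50*pi

Area = ∫∫ √(EG − F²) du dv with √(EG − F²) = 25*Abs(sin(u)). Integrating over [0, π] × [0, π] gives 50*pi.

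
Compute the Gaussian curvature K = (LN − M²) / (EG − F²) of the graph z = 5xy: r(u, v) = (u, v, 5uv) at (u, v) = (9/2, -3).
K = -400/8579041

Coefficients of the first fundamental form: E = 25*v^2 + 1, F = 25*u*v, G = 25*u^2 + 1.
Coefficients of the second fundamental form: L = 0, M = 5/sqrt(25*u^2 + 25*v^2 + 1), N = 0.
Assemble K = (LN − M²)/(EG − F²) = -25/(625*u^4 + 1250*u^2*v^2 + 50*u^2 + 625*v^4 + 50*v^2 + 1). At (u, v) = (9/2, -3): K = -400/8579041.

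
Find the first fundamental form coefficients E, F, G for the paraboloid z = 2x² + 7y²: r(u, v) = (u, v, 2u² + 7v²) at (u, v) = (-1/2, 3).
E = 5;  F = -84;  G = 1765

Partials: r_u = (1, 0, 4*u), r_v = (0, 1, 14*v). As functions of (u, v):
  E = r_u · r_u = 16*u^2 + 1,
  F = r_u · r_v = 56*u*v,
  G = r_v · r_v = 196*v^2 + 1.
Evaluating at (u, v) = (-1/2, 3): E = 5, F = -84, G = 1765.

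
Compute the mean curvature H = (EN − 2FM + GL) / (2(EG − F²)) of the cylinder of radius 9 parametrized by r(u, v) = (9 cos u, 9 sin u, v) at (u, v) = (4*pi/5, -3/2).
H = -1/18

With E = 81, F = 0, G = 1, L = -9, M = 0, N = 0, assemble
  H = (EN − 2FM + GL) / (2(EG − F²)) = -1/18.
At (u, v) = (4*pi/5, -3/2): H = -1/18.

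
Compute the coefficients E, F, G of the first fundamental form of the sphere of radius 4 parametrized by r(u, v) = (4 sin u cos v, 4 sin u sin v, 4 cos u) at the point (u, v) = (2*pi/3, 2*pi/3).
E = 16;  F = 0;  G = 12

Partials: r_u = (4*cos(u)*cos(v), 4*sin(v)*cos(u), -4*sin(u)), r_v = (-4*sin(u)*sin(v), 4*sin(u)*cos(v), 0). As functions of (u, v):
  E = r_u · r_u = 16,
  F = r_u · r_v = 0,
  G = r_v · r_v = 16*sin(u)^2.
Evaluating at (u, v) = (2*pi/3, 2*pi/3): E = 16, F = 0, G = 12.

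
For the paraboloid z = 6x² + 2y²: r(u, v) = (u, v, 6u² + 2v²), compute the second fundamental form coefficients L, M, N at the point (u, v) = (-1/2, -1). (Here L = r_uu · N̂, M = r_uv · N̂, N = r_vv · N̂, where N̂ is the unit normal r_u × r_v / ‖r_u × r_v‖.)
L = 12*sqrt(53)/53;  M = 0;  N = 4*sqrt(53)/53

Compute the unit normal N̂(u, v) = (-12*u/sqrt(144*u^2 + 16*v^2 + 1), -4*v/sqrt(144*u^2 + 16*v^2 + 1), 1/sqrt(144*u^2 + 16*v^2 + 1)), and the second partials r_uu, r_uv, r_vv. Take dot products:
  L(u, v) = r_uu · N̂ = 12/sqrt(144*u^2 + 16*v^2 + 1),
  M(u, v) = r_uv · N̂ = 0,
  N(u, v) = r_vv · N̂ = 4/sqrt(144*u^2 + 16*v^2 + 1).
Evaluating at (u, v) = (-1/2, -1):
  L = 12*sqrt(53)/53, M = 0, N = 4*sqrt(53)/53.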